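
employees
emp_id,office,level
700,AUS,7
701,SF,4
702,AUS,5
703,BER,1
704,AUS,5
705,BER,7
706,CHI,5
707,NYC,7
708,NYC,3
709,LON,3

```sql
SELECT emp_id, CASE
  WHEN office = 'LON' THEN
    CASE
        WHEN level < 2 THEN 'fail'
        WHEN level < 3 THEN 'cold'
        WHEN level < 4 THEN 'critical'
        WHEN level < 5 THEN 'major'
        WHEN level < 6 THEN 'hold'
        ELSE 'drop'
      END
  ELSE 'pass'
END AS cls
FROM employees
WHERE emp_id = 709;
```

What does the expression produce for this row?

emp_id = 709: office=LON, level=3.
office='LON' → inner[level < 4] → critical

critical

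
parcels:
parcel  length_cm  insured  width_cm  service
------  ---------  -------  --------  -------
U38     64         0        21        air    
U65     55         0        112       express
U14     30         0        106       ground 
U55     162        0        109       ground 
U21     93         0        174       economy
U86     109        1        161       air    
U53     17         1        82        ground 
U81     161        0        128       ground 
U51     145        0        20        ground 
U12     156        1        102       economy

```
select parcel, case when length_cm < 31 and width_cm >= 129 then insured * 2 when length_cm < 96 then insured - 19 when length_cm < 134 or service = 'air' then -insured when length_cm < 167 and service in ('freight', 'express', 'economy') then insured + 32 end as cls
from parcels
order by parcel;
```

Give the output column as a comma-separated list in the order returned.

parcel=U12: length_cm < 167 and service in ('freight', 'express', 'economy') → 33
parcel=U14: length_cm < 96 → -19
parcel=U21: length_cm < 96 → -19
parcel=U38: length_cm < 96 → -19
parcel=U51: (no match → NULL) → NULL
parcel=U53: length_cm < 96 → -18
parcel=U55: (no match → NULL) → NULL
parcel=U65: length_cm < 96 → -19
parcel=U81: (no match → NULL) → NULL
parcel=U86: length_cm < 134 or service = 'air' → -1

33, -19, -19, -19, NULL, -18, NULL, -19, NULL, -1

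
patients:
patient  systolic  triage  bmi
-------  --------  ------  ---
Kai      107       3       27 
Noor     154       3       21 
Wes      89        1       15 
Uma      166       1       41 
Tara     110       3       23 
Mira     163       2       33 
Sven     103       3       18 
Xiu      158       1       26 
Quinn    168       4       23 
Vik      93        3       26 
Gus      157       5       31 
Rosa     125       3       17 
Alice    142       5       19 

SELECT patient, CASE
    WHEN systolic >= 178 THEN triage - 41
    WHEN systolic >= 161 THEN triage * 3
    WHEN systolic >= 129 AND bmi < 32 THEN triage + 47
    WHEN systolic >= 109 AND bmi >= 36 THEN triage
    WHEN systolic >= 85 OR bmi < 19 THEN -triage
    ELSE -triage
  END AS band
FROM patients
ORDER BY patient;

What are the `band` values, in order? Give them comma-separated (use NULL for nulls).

52, 52, -3, 6, 50, 12, -3, -3, -3, 3, -3, -1, 48

patient=Alice: systolic >= 129 AND bmi < 32 → 52
patient=Gus: systolic >= 129 AND bmi < 32 → 52
patient=Kai: systolic >= 85 OR bmi < 19 → -3
patient=Mira: systolic >= 161 → 6
patient=Noor: systolic >= 129 AND bmi < 32 → 50
patient=Quinn: systolic >= 161 → 12
patient=Rosa: systolic >= 85 OR bmi < 19 → -3
patient=Sven: systolic >= 85 OR bmi < 19 → -3
patient=Tara: systolic >= 85 OR bmi < 19 → -3
patient=Uma: systolic >= 161 → 3
patient=Vik: systolic >= 85 OR bmi < 19 → -3
patient=Wes: systolic >= 85 OR bmi < 19 → -1
patient=Xiu: systolic >= 129 AND bmi < 32 → 48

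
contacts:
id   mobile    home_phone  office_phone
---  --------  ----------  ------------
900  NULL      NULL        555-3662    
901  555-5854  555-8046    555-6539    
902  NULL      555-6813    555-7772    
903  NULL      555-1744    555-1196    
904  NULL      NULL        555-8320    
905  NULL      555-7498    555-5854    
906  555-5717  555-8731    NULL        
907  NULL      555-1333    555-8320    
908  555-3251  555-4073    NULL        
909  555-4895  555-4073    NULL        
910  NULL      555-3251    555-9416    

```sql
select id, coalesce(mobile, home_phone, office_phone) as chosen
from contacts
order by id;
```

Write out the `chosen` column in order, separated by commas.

id=900: mobile=NULL, home_phone=NULL, office_phone=555-3662 → 555-3662
id=901: mobile=555-5854 → 555-5854
id=902: mobile=NULL, home_phone=555-6813 → 555-6813
id=903: mobile=NULL, home_phone=555-1744 → 555-1744
id=904: mobile=NULL, home_phone=NULL, office_phone=555-8320 → 555-8320
id=905: mobile=NULL, home_phone=555-7498 → 555-7498
id=906: mobile=555-5717 → 555-5717
id=907: mobile=NULL, home_phone=555-1333 → 555-1333
id=908: mobile=555-3251 → 555-3251
id=909: mobile=555-4895 → 555-4895
id=910: mobile=NULL, home_phone=555-3251 → 555-3251

555-3662, 555-5854, 555-6813, 555-1744, 555-8320, 555-7498, 555-5717, 555-1333, 555-3251, 555-4895, 555-3251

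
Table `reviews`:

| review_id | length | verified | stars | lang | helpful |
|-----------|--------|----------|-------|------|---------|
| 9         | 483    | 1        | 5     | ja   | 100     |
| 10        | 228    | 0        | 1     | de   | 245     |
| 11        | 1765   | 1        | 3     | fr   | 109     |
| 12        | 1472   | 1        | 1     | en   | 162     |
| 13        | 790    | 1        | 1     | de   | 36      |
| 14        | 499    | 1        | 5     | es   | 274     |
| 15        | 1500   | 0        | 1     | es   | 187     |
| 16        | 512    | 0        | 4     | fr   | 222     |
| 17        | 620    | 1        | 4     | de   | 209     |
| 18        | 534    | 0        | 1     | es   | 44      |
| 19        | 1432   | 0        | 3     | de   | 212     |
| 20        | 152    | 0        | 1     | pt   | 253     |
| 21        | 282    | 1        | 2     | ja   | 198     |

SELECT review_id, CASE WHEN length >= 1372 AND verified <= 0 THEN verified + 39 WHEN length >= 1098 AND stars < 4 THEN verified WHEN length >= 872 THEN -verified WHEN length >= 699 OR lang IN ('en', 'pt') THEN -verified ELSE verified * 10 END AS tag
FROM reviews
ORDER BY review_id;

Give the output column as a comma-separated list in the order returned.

review_id=9: ELSE → 10
review_id=10: ELSE → 0
review_id=11: length >= 1098 AND stars < 4 → 1
review_id=12: length >= 1098 AND stars < 4 → 1
review_id=13: length >= 699 OR lang IN ('en', 'pt') → -1
review_id=14: ELSE → 10
review_id=15: length >= 1372 AND verified <= 0 → 39
review_id=16: ELSE → 0
review_id=17: ELSE → 10
review_id=18: ELSE → 0
review_id=19: length >= 1372 AND verified <= 0 → 39
review_id=20: length >= 699 OR lang IN ('en', 'pt') → 0
review_id=21: ELSE → 10

10, 0, 1, 1, -1, 10, 39, 0, 10, 0, 39, 0, 10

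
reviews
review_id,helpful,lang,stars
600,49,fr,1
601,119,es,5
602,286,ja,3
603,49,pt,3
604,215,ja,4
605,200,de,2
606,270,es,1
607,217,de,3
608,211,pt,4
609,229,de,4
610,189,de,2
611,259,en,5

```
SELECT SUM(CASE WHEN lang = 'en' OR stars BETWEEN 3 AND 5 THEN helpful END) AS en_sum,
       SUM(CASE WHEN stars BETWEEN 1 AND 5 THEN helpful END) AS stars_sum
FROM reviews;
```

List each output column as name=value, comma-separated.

en_sum=1585, stars_sum=2293

[en_sum: lang = 'en' OR stars BETWEEN 3 AND 5]
review_id=600: ✗
review_id=601: ✓ → 119
review_id=602: ✓ → 286
review_id=603: ✓ → 49
review_id=604: ✓ → 215
review_id=605: ✗
review_id=606: ✗
review_id=607: ✓ → 217
review_id=608: ✓ → 211
review_id=609: ✓ → 229
review_id=610: ✗
review_id=611: ✓ → 259
en_sum = 119 + 286 + 49 + 215 + 217 + 211 + 229 + 259 = 1585
—
[stars_sum: stars BETWEEN 1 AND 5]
review_id=600: ✓ → 49
review_id=601: ✓ → 119
review_id=602: ✓ → 286
review_id=603: ✓ → 49
review_id=604: ✓ → 215
review_id=605: ✓ → 200
review_id=606: ✓ → 270
review_id=607: ✓ → 217
review_id=608: ✓ → 211
review_id=609: ✓ → 229
review_id=610: ✓ → 189
review_id=611: ✓ → 259
stars_sum = 49 + 119 + 286 + 49 + 215 + 200 + 270 + 217 + 211 + 229 + 189 + 259 = 2293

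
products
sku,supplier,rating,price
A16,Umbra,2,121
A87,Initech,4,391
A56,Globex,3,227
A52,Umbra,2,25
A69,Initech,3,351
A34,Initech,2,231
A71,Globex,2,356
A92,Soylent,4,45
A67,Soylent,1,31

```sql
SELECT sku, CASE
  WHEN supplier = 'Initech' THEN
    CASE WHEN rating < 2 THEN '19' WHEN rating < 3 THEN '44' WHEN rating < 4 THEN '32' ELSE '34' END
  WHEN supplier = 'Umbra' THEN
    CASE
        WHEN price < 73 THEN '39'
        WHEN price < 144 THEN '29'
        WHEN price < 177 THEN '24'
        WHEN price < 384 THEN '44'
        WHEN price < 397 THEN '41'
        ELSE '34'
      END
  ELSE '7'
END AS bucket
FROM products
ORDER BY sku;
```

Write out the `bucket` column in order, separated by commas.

29, 44, 39, 7, 7, 32, 7, 34, 7

sku=A16: supplier='Umbra' → inner[price < 144] → 29
sku=A34: supplier='Initech' → inner[rating < 3] → 44
sku=A52: supplier='Umbra' → inner[price < 73] → 39
sku=A56: supplier='Globex' → outer ELSE → 7
sku=A67: supplier='Soylent' → outer ELSE → 7
sku=A69: supplier='Initech' → inner[rating < 4] → 32
sku=A71: supplier='Globex' → outer ELSE → 7
sku=A87: supplier='Initech' → inner[ELSE] → 34
sku=A92: supplier='Soylent' → outer ELSE → 7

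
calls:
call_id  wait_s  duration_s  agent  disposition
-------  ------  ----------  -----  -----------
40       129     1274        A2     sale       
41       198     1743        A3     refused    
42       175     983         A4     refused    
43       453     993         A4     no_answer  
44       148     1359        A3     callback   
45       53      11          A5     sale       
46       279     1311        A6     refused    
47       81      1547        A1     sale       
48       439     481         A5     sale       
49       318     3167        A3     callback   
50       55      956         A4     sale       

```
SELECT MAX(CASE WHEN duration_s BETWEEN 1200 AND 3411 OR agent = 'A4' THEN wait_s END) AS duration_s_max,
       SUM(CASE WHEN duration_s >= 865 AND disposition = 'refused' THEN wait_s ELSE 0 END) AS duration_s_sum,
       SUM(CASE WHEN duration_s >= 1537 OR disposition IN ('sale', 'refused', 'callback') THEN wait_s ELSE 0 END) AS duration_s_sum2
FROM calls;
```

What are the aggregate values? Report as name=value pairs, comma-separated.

duration_s_max=453, duration_s_sum=652, duration_s_sum2=1875

[duration_s_max: duration_s BETWEEN 1200 AND 3411 OR agent = 'A4']
call_id=40: ✓ → 129
call_id=41: ✓ → 198
call_id=42: ✓ → 175
call_id=43: ✓ → 453
call_id=44: ✓ → 148
call_id=45: ✗
call_id=46: ✓ → 279
call_id=47: ✓ → 81
call_id=48: ✗
call_id=49: ✓ → 318
call_id=50: ✓ → 55
duration_s_max = MAX(129, 198, 175, 453, 148, 279, 81, 318, 55) = 453
—
[duration_s_sum: duration_s >= 865 AND disposition = 'refused']
call_id=40: ✗
call_id=41: ✓ → 198
call_id=42: ✓ → 175
call_id=43: ✗
call_id=44: ✗
call_id=45: ✗
call_id=46: ✓ → 279
call_id=47: ✗
call_id=48: ✗
call_id=49: ✗
call_id=50: ✗
duration_s_sum = 198 + 175 + 279 = 652
—
[duration_s_sum2: duration_s >= 1537 OR disposition IN ('sale', 'refused', 'callback')]
call_id=40: ✓ → 129
call_id=41: ✓ → 198
call_id=42: ✓ → 175
call_id=43: ✗
call_id=44: ✓ → 148
call_id=45: ✓ → 53
call_id=46: ✓ → 279
call_id=47: ✓ → 81
call_id=48: ✓ → 439
call_id=49: ✓ → 318
call_id=50: ✓ → 55
duration_s_sum2 = 129 + 198 + 175 + 148 + 53 + 279 + 81 + 439 + 318 + 55 = 1875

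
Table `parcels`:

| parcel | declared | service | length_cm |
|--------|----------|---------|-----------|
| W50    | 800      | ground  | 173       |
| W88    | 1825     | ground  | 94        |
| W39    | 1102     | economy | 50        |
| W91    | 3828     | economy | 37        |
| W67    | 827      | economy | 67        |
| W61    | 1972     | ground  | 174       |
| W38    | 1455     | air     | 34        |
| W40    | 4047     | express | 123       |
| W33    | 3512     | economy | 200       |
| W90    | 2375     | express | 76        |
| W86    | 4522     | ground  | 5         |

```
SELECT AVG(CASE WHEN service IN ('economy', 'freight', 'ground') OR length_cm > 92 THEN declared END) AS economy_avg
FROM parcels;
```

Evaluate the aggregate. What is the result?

parcel=W50: ✓ → 800
parcel=W88: ✓ → 1825
parcel=W39: ✓ → 1102
parcel=W91: ✓ → 3828
parcel=W67: ✓ → 827
parcel=W61: ✓ → 1972
parcel=W38: ✗
parcel=W40: ✓ → 4047
parcel=W33: ✓ → 3512
parcel=W90: ✗
parcel=W86: ✓ → 4522
economy_avg = (800 + 1825 + 1102 + 3828 + 827 + 1972 + 4047 + 3512 + 4522) / 9 = 2492.7777777778

2492.7777777778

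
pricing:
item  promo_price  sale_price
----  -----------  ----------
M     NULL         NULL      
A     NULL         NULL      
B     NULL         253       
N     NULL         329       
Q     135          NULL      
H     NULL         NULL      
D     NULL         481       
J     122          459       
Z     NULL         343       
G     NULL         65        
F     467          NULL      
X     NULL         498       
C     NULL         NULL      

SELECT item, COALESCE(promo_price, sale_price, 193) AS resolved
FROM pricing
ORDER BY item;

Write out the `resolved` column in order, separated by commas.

193, 253, 193, 481, 467, 65, 193, 122, 193, 329, 135, 498, 343

item=A: promo_price=NULL, sale_price=NULL, → literal 193 → 193
item=B: promo_price=NULL, sale_price=253 → 253
item=C: promo_price=NULL, sale_price=NULL, → literal 193 → 193
item=D: promo_price=NULL, sale_price=481 → 481
item=F: promo_price=467 → 467
item=G: promo_price=NULL, sale_price=65 → 65
item=H: promo_price=NULL, sale_price=NULL, → literal 193 → 193
item=J: promo_price=122 → 122
item=M: promo_price=NULL, sale_price=NULL, → literal 193 → 193
item=N: promo_price=NULL, sale_price=329 → 329
item=Q: promo_price=135 → 135
item=X: promo_price=NULL, sale_price=498 → 498
item=Z: promo_price=NULL, sale_price=343 → 343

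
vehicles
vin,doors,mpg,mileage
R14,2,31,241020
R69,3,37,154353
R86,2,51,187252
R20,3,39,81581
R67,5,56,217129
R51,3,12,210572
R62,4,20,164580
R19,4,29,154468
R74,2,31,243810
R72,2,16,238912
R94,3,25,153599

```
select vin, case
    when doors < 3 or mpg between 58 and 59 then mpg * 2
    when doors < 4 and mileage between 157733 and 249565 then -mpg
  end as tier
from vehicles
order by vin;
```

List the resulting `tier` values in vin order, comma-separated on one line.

62, NULL, NULL, -12, NULL, NULL, NULL, 32, 62, 102, NULL

vin=R14: doors < 3 or mpg between 58 and 59 → 62
vin=R19: (no match → NULL) → NULL
vin=R20: (no match → NULL) → NULL
vin=R51: doors < 4 and mileage between 157733 and 249565 → -12
vin=R62: (no match → NULL) → NULL
vin=R67: (no match → NULL) → NULL
vin=R69: (no match → NULL) → NULL
vin=R72: doors < 3 or mpg between 58 and 59 → 32
vin=R74: doors < 3 or mpg between 58 and 59 → 62
vin=R86: doors < 3 or mpg between 58 and 59 → 102
vin=R94: (no match → NULL) → NULL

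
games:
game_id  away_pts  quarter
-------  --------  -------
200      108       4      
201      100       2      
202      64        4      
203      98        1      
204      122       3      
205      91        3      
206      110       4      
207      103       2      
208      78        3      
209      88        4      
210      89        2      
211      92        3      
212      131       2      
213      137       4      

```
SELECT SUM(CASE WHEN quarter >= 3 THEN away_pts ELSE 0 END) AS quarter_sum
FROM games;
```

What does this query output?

890

game_id=200: ✓ → 108
game_id=201: ✗
game_id=202: ✓ → 64
game_id=203: ✗
game_id=204: ✓ → 122
game_id=205: ✓ → 91
game_id=206: ✓ → 110
game_id=207: ✗
game_id=208: ✓ → 78
game_id=209: ✓ → 88
game_id=210: ✗
game_id=211: ✓ → 92
game_id=212: ✗
game_id=213: ✓ → 137
quarter_sum = 108 + 64 + 122 + 91 + 110 + 78 + 88 + 92 + 137 = 890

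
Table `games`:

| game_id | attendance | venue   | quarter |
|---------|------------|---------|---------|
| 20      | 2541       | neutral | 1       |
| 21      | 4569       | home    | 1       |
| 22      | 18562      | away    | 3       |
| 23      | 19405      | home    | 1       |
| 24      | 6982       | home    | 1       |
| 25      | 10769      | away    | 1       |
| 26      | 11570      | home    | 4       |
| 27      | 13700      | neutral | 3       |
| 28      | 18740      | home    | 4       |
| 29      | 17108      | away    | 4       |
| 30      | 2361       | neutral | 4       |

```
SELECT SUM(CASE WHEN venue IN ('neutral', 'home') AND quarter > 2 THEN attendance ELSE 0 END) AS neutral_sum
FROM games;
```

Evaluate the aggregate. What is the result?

46371

game_id=20: ✗
game_id=21: ✗
game_id=22: ✗
game_id=23: ✗
game_id=24: ✗
game_id=25: ✗
game_id=26: ✓ → 11570
game_id=27: ✓ → 13700
game_id=28: ✓ → 18740
game_id=29: ✗
game_id=30: ✓ → 2361
neutral_sum = 11570 + 13700 + 18740 + 2361 = 46371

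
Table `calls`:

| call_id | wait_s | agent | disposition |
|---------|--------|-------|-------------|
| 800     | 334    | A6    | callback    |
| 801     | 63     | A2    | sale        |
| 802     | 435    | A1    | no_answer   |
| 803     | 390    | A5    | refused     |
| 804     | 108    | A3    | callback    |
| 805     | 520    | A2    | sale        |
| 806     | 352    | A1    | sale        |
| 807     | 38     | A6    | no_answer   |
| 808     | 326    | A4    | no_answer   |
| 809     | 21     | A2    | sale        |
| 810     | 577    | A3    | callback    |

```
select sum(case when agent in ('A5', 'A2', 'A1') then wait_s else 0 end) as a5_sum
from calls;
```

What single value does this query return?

1781

call_id=800: ✗
call_id=801: ✓ → 63
call_id=802: ✓ → 435
call_id=803: ✓ → 390
call_id=804: ✗
call_id=805: ✓ → 520
call_id=806: ✓ → 352
call_id=807: ✗
call_id=808: ✗
call_id=809: ✓ → 21
call_id=810: ✗
a5_sum = 63 + 435 + 390 + 520 + 352 + 21 = 1781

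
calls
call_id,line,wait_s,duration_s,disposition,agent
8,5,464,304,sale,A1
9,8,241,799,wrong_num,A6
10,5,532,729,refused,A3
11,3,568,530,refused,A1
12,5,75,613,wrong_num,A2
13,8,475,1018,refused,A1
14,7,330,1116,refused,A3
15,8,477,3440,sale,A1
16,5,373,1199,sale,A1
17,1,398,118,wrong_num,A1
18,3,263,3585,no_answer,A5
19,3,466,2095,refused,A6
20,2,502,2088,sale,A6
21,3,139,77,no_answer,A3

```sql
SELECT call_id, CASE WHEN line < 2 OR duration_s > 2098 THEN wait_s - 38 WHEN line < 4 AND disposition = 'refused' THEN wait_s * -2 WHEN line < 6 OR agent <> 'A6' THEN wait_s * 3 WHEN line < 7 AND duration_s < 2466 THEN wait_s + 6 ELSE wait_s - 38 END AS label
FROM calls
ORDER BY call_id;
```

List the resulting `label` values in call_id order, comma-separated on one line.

1392, 203, 1596, -1136, 225, 1425, 990, 439, 1119, 360, 225, -932, 1506, 417

call_id=8: line < 6 OR agent <> 'A6' → 1392
call_id=9: ELSE → 203
call_id=10: line < 6 OR agent <> 'A6' → 1596
call_id=11: line < 4 AND disposition = 'refused' → -1136
call_id=12: line < 6 OR agent <> 'A6' → 225
call_id=13: line < 6 OR agent <> 'A6' → 1425
call_id=14: line < 6 OR agent <> 'A6' → 990
call_id=15: line < 2 OR duration_s > 2098 → 439
call_id=16: line < 6 OR agent <> 'A6' → 1119
call_id=17: line < 2 OR duration_s > 2098 → 360
call_id=18: line < 2 OR duration_s > 2098 → 225
call_id=19: line < 4 AND disposition = 'refused' → -932
call_id=20: line < 6 OR agent <> 'A6' → 1506
call_id=21: line < 6 OR agent <> 'A6' → 417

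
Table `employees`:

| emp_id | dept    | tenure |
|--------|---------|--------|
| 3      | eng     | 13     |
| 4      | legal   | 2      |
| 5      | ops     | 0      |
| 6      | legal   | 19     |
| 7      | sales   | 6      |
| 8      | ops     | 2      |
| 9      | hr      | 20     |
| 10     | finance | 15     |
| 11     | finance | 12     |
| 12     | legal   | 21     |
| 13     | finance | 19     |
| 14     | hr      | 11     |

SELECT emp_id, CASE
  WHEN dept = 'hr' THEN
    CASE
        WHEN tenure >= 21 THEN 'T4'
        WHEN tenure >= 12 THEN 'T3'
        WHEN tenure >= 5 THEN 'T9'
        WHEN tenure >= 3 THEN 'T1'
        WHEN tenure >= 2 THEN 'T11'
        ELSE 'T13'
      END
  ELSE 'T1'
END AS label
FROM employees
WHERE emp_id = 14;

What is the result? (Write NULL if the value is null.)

T9

emp_id = 14: dept=hr, tenure=11.
dept='hr' → inner[tenure >= 5] → T9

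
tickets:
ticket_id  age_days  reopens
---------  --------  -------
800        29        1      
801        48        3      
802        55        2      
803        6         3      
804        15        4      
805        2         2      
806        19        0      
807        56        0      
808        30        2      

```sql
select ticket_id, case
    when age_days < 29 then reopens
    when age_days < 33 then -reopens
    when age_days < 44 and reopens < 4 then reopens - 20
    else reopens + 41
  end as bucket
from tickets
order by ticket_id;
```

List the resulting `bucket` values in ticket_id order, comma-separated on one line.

-1, 44, 43, 3, 4, 2, 0, 41, -2

ticket_id=800: age_days < 33 → -1
ticket_id=801: ELSE → 44
ticket_id=802: ELSE → 43
ticket_id=803: age_days < 29 → 3
ticket_id=804: age_days < 29 → 4
ticket_id=805: age_days < 29 → 2
ticket_id=806: age_days < 29 → 0
ticket_id=807: ELSE → 41
ticket_id=808: age_days < 33 → -2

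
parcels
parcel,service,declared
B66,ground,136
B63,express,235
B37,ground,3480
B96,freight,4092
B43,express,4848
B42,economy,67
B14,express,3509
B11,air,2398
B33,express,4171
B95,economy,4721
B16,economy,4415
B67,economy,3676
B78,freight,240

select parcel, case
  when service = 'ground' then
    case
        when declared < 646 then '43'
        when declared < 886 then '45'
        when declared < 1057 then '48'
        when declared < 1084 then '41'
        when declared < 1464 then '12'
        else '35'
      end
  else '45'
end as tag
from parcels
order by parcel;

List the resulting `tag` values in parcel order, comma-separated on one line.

45, 45, 45, 45, 35, 45, 45, 45, 43, 45, 45, 45, 45

parcel=B11: service='air' → outer ELSE → 45
parcel=B14: service='express' → outer ELSE → 45
parcel=B16: service='economy' → outer ELSE → 45
parcel=B33: service='express' → outer ELSE → 45
parcel=B37: service='ground' → inner[ELSE] → 35
parcel=B42: service='economy' → outer ELSE → 45
parcel=B43: service='express' → outer ELSE → 45
parcel=B63: service='express' → outer ELSE → 45
parcel=B66: service='ground' → inner[declared < 646] → 43
parcel=B67: service='economy' → outer ELSE → 45
parcel=B78: service='freight' → outer ELSE → 45
parcel=B95: service='economy' → outer ELSE → 45
parcel=B96: service='freight' → outer ELSE → 45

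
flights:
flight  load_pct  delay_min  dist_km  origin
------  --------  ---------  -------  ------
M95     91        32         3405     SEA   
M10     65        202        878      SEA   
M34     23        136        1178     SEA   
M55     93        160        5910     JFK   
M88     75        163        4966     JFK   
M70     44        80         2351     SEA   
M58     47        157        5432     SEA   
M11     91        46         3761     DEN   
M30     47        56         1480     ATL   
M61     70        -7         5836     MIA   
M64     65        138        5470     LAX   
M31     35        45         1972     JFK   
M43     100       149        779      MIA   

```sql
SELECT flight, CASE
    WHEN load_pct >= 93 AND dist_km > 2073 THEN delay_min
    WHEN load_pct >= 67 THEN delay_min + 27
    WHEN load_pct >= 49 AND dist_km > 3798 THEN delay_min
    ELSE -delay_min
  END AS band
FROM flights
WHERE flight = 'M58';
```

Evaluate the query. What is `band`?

-157

flight = M58: load_pct=47, delay_min=157, dist_km=5432, origin=SEA.
load_pct >= 93 AND dist_km > 2073 → false
load_pct >= 67 → false
load_pct >= 49 AND dist_km > 3798 → false
No prior WHEN matched → ELSE → -157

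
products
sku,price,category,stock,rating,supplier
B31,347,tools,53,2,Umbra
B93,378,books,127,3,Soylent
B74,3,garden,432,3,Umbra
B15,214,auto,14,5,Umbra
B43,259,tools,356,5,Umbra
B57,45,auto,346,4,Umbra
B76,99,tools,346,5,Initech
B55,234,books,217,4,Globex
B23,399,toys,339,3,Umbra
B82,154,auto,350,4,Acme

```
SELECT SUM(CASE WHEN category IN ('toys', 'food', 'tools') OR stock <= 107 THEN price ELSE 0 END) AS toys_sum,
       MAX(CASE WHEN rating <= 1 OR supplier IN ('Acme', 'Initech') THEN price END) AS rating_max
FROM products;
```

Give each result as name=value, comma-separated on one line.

[toys_sum: category IN ('toys', 'food', 'tools') OR stock <= 107]
sku=B31: ✓ → 347
sku=B93: ✗
sku=B74: ✗
sku=B15: ✓ → 214
sku=B43: ✓ → 259
sku=B57: ✗
sku=B76: ✓ → 99
sku=B55: ✗
sku=B23: ✓ → 399
sku=B82: ✗
toys_sum = 347 + 214 + 259 + 99 + 399 = 1318
—
[rating_max: rating <= 1 OR supplier IN ('Acme', 'Initech')]
sku=B31: ✗
sku=B93: ✗
sku=B74: ✗
sku=B15: ✗
sku=B43: ✗
sku=B57: ✗
sku=B76: ✓ → 99
sku=B55: ✗
sku=B23: ✗
sku=B82: ✓ → 154
rating_max = MAX(99, 154) = 154

toys_sum=1318, rating_max=154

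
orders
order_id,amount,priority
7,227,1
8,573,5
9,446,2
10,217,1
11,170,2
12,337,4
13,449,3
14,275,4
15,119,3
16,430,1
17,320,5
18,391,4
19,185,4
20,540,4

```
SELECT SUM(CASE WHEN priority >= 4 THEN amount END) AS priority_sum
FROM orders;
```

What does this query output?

2621

order_id=7: ✗
order_id=8: ✓ → 573
order_id=9: ✗
order_id=10: ✗
order_id=11: ✗
order_id=12: ✓ → 337
order_id=13: ✗
order_id=14: ✓ → 275
order_id=15: ✗
order_id=16: ✗
order_id=17: ✓ → 320
order_id=18: ✓ → 391
order_id=19: ✓ → 185
order_id=20: ✓ → 540
priority_sum = 573 + 337 + 275 + 320 + 391 + 185 + 540 = 2621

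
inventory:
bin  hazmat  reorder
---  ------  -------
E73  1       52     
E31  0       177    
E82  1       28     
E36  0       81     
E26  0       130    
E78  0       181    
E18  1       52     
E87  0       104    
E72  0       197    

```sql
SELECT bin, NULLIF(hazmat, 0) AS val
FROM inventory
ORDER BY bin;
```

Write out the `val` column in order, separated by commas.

1, NULL, NULL, NULL, NULL, 1, NULL, 1, NULL

bin=E18: hazmat=1 vs 0: differ → 1
bin=E26: hazmat=0 vs 0: equal → NULL
bin=E31: hazmat=0 vs 0: equal → NULL
bin=E36: hazmat=0 vs 0: equal → NULL
bin=E72: hazmat=0 vs 0: equal → NULL
bin=E73: hazmat=1 vs 0: differ → 1
bin=E78: hazmat=0 vs 0: equal → NULL
bin=E82: hazmat=1 vs 0: differ → 1
bin=E87: hazmat=0 vs 0: equal → NULL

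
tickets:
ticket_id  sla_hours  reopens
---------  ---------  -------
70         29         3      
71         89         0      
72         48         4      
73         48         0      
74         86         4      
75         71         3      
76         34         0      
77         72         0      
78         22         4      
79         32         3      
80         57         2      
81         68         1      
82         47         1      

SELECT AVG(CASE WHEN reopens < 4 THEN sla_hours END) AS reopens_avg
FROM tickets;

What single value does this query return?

54.7

ticket_id=70: ✓ → 29
ticket_id=71: ✓ → 89
ticket_id=72: ✗
ticket_id=73: ✓ → 48
ticket_id=74: ✗
ticket_id=75: ✓ → 71
ticket_id=76: ✓ → 34
ticket_id=77: ✓ → 72
ticket_id=78: ✗
ticket_id=79: ✓ → 32
ticket_id=80: ✓ → 57
ticket_id=81: ✓ → 68
ticket_id=82: ✓ → 47
reopens_avg = (29 + 89 + 48 + 71 + 34 + 72 + 32 + 57 + 68 + 47) / 10 = 54.7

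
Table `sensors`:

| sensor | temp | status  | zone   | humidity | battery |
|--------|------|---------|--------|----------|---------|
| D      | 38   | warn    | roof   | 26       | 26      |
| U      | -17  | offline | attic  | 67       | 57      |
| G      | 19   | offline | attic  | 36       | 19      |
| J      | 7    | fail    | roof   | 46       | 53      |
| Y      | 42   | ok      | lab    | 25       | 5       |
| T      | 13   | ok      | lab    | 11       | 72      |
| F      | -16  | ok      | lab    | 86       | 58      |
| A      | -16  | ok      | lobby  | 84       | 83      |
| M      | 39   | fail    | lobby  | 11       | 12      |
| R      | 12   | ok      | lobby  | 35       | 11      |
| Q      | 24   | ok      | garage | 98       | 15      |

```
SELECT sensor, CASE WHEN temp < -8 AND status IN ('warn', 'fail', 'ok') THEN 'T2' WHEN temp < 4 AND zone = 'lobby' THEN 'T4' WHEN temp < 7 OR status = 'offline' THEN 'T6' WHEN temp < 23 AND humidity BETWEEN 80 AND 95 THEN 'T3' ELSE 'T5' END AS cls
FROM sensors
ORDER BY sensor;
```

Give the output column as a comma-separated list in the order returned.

T2, T5, T2, T6, T5, T5, T5, T5, T5, T6, T5

sensor=A: temp < -8 AND status IN ('warn', 'fail', 'ok') → T2
sensor=D: ELSE → T5
sensor=F: temp < -8 AND status IN ('warn', 'fail', 'ok') → T2
sensor=G: temp < 7 OR status = 'offline' → T6
sensor=J: ELSE → T5
sensor=M: ELSE → T5
sensor=Q: ELSE → T5
sensor=R: ELSE → T5
sensor=T: ELSE → T5
sensor=U: temp < 7 OR status = 'offline' → T6
sensor=Y: ELSE → T5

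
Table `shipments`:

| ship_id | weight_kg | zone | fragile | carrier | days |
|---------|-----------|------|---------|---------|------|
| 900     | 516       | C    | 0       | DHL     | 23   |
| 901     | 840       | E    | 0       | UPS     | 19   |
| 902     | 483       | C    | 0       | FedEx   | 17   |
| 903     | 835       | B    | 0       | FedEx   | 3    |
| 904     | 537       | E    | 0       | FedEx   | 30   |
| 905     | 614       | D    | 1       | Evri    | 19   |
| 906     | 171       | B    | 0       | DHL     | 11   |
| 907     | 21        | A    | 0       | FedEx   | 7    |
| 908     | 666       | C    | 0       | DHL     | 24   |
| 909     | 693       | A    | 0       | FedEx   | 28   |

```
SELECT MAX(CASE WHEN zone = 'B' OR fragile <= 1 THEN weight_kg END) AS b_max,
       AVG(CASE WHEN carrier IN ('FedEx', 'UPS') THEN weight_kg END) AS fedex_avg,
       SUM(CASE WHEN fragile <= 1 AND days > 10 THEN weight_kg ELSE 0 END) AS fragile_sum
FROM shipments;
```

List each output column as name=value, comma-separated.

b_max=840, fedex_avg=568.1666666667, fragile_sum=4520

[b_max: zone = 'B' OR fragile <= 1]
ship_id=900: ✓ → 516
ship_id=901: ✓ → 840
ship_id=902: ✓ → 483
ship_id=903: ✓ → 835
ship_id=904: ✓ → 537
ship_id=905: ✓ → 614
ship_id=906: ✓ → 171
ship_id=907: ✓ → 21
ship_id=908: ✓ → 666
ship_id=909: ✓ → 693
b_max = MAX(516, 840, 483, 835, 537, 614, 171, 21, 666, 693) = 840
—
[fedex_avg: carrier IN ('FedEx', 'UPS')]
ship_id=900: ✗
ship_id=901: ✓ → 840
ship_id=902: ✓ → 483
ship_id=903: ✓ → 835
ship_id=904: ✓ → 537
ship_id=905: ✗
ship_id=906: ✗
ship_id=907: ✓ → 21
ship_id=908: ✗
ship_id=909: ✓ → 693
fedex_avg = (840 + 483 + 835 + 537 + 21 + 693) / 6 = 568.1666666667
—
[fragile_sum: fragile <= 1 AND days > 10]
ship_id=900: ✓ → 516
ship_id=901: ✓ → 840
ship_id=902: ✓ → 483
ship_id=903: ✗
ship_id=904: ✓ → 537
ship_id=905: ✓ → 614
ship_id=906: ✓ → 171
ship_id=907: ✗
ship_id=908: ✓ → 666
ship_id=909: ✓ → 693
fragile_sum = 516 + 840 + 483 + 537 + 614 + 171 + 666 + 693 = 4520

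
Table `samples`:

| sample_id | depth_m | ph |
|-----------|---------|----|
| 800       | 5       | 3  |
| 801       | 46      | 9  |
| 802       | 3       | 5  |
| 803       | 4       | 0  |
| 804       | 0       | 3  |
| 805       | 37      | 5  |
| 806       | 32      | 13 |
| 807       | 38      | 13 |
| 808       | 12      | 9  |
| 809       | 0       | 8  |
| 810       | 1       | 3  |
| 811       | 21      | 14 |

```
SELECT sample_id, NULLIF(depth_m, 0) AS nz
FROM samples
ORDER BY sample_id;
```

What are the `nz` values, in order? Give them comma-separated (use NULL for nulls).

sample_id=800: depth_m=5 vs 0: differ → 5
sample_id=801: depth_m=46 vs 0: differ → 46
sample_id=802: depth_m=3 vs 0: differ → 3
sample_id=803: depth_m=4 vs 0: differ → 4
sample_id=804: depth_m=0 vs 0: equal → NULL
sample_id=805: depth_m=37 vs 0: differ → 37
sample_id=806: depth_m=32 vs 0: differ → 32
sample_id=807: depth_m=38 vs 0: differ → 38
sample_id=808: depth_m=12 vs 0: differ → 12
sample_id=809: depth_m=0 vs 0: equal → NULL
sample_id=810: depth_m=1 vs 0: differ → 1
sample_id=811: depth_m=21 vs 0: differ → 21

5, 46, 3, 4, NULL, 37, 32, 38, 12, NULL, 1, 21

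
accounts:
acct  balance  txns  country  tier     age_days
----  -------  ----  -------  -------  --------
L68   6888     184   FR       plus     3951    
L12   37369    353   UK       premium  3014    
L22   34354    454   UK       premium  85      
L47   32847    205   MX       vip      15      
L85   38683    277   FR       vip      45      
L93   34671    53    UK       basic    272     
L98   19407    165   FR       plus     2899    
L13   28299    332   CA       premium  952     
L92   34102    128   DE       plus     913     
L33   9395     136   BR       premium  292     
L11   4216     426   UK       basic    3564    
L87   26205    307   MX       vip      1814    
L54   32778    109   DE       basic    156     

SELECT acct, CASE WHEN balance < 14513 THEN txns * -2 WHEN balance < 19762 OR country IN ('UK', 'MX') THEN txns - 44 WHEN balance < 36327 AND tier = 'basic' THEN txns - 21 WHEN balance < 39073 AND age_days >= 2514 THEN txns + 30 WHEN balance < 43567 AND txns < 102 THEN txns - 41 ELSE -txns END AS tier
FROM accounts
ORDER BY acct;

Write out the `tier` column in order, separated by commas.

acct=L11: balance < 14513 → -852
acct=L12: balance < 19762 OR country IN ('UK', 'MX') → 309
acct=L13: ELSE → -332
acct=L22: balance < 19762 OR country IN ('UK', 'MX') → 410
acct=L33: balance < 14513 → -272
acct=L47: balance < 19762 OR country IN ('UK', 'MX') → 161
acct=L54: balance < 36327 AND tier = 'basic' → 88
acct=L68: balance < 14513 → -368
acct=L85: ELSE → -277
acct=L87: balance < 19762 OR country IN ('UK', 'MX') → 263
acct=L92: ELSE → -128
acct=L93: balance < 19762 OR country IN ('UK', 'MX') → 9
acct=L98: balance < 19762 OR country IN ('UK', 'MX') → 121

-852, 309, -332, 410, -272, 161, 88, -368, -277, 263, -128, 9, 121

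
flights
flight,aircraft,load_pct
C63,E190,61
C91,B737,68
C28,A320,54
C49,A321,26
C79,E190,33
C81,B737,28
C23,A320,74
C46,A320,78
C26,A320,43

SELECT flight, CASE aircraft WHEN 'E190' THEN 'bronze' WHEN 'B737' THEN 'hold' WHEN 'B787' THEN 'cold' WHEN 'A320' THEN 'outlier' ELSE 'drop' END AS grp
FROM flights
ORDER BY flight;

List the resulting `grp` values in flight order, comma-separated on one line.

outlier, outlier, outlier, outlier, drop, bronze, bronze, hold, hold

flight=C23: aircraft='A320' → outlier
flight=C26: aircraft='A320' → outlier
flight=C28: aircraft='A320' → outlier
flight=C46: aircraft='A320' → outlier
flight=C49: ELSE → drop
flight=C63: aircraft='E190' → bronze
flight=C79: aircraft='E190' → bronze
flight=C81: aircraft='B737' → hold
flight=C91: aircraft='B737' → hold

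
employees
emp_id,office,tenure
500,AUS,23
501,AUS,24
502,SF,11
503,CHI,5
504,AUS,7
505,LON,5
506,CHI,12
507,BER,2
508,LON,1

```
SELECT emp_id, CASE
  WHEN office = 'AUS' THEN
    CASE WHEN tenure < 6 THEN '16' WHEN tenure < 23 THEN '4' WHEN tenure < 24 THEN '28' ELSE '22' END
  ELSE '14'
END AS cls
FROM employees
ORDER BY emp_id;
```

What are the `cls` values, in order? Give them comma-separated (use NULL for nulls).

28, 22, 14, 14, 4, 14, 14, 14, 14

emp_id=500: office='AUS' → inner[tenure < 24] → 28
emp_id=501: office='AUS' → inner[ELSE] → 22
emp_id=502: office='SF' → outer ELSE → 14
emp_id=503: office='CHI' → outer ELSE → 14
emp_id=504: office='AUS' → inner[tenure < 23] → 4
emp_id=505: office='LON' → outer ELSE → 14
emp_id=506: office='CHI' → outer ELSE → 14
emp_id=507: office='BER' → outer ELSE → 14
emp_id=508: office='LON' → outer ELSE → 14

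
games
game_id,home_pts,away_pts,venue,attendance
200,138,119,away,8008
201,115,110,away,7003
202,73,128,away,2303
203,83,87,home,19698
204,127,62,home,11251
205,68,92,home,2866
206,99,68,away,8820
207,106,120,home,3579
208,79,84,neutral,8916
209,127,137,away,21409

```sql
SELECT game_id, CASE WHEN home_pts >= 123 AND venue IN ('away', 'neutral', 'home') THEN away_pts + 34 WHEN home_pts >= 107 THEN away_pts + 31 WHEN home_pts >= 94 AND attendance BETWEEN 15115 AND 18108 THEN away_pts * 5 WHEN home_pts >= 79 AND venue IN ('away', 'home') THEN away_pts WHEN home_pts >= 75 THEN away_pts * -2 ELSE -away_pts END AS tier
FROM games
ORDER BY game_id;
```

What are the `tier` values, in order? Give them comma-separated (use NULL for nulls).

153, 141, -128, 87, 96, -92, 68, 120, -168, 171

game_id=200: home_pts >= 123 AND venue IN ('away', 'neutral', 'home') → 153
game_id=201: home_pts >= 107 → 141
game_id=202: ELSE → -128
game_id=203: home_pts >= 79 AND venue IN ('away', 'home') → 87
game_id=204: home_pts >= 123 AND venue IN ('away', 'neutral', 'home') → 96
game_id=205: ELSE → -92
game_id=206: home_pts >= 79 AND venue IN ('away', 'home') → 68
game_id=207: home_pts >= 79 AND venue IN ('away', 'home') → 120
game_id=208: home_pts >= 75 → -168
game_id=209: home_pts >= 123 AND venue IN ('away', 'neutral', 'home') → 171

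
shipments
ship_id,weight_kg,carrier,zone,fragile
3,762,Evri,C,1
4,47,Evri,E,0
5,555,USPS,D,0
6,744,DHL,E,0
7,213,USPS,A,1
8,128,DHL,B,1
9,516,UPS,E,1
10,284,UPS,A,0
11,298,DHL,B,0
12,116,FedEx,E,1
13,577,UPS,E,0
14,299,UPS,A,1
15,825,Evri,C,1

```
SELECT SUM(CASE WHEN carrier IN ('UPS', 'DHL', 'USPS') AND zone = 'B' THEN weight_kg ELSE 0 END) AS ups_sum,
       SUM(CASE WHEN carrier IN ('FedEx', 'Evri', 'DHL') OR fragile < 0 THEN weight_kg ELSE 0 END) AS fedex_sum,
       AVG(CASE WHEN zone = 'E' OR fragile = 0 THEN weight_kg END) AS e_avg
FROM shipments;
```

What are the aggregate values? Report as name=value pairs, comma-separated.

[ups_sum: carrier IN ('UPS', 'DHL', 'USPS') AND zone = 'B']
ship_id=3: ✗
ship_id=4: ✗
ship_id=5: ✗
ship_id=6: ✗
ship_id=7: ✗
ship_id=8: ✓ → 128
ship_id=9: ✗
ship_id=10: ✗
ship_id=11: ✓ → 298
ship_id=12: ✗
ship_id=13: ✗
ship_id=14: ✗
ship_id=15: ✗
ups_sum = 128 + 298 = 426
—
[fedex_sum: carrier IN ('FedEx', 'Evri', 'DHL') OR fragile < 0]
ship_id=3: ✓ → 762
ship_id=4: ✓ → 47
ship_id=5: ✗
ship_id=6: ✓ → 744
ship_id=7: ✗
ship_id=8: ✓ → 128
ship_id=9: ✗
ship_id=10: ✗
ship_id=11: ✓ → 298
ship_id=12: ✓ → 116
ship_id=13: ✗
ship_id=14: ✗
ship_id=15: ✓ → 825
fedex_sum = 762 + 47 + 744 + 128 + 298 + 116 + 825 = 2920
—
[e_avg: zone = 'E' OR fragile = 0]
ship_id=3: ✗
ship_id=4: ✓ → 47
ship_id=5: ✓ → 555
ship_id=6: ✓ → 744
ship_id=7: ✗
ship_id=8: ✗
ship_id=9: ✓ → 516
ship_id=10: ✓ → 284
ship_id=11: ✓ → 298
ship_id=12: ✓ → 116
ship_id=13: ✓ → 577
ship_id=14: ✗
ship_id=15: ✗
e_avg = (47 + 555 + 744 + 516 + 284 + 298 + 116 + 577) / 8 = 392.125

ups_sum=426, fedex_sum=2920, e_avg=392.125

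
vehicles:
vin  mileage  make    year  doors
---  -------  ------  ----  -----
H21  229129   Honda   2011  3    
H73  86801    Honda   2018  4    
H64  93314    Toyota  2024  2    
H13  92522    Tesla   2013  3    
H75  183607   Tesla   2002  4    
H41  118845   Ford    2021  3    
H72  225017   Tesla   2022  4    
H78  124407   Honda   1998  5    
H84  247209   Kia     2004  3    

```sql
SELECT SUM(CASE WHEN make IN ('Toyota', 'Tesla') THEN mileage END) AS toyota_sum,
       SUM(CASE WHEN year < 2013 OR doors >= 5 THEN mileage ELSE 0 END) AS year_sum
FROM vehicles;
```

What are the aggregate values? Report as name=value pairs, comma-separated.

[toyota_sum: make IN ('Toyota', 'Tesla')]
vin=H21: ✗
vin=H73: ✗
vin=H64: ✓ → 93314
vin=H13: ✓ → 92522
vin=H75: ✓ → 183607
vin=H41: ✗
vin=H72: ✓ → 225017
vin=H78: ✗
vin=H84: ✗
toyota_sum = 93314 + 92522 + 183607 + 225017 = 594460
—
[year_sum: year < 2013 OR doors >= 5]
vin=H21: ✓ → 229129
vin=H73: ✗
vin=H64: ✗
vin=H13: ✗
vin=H75: ✓ → 183607
vin=H41: ✗
vin=H72: ✗
vin=H78: ✓ → 124407
vin=H84: ✓ → 247209
year_sum = 229129 + 183607 + 124407 + 247209 = 784352

toyota_sum=594460, year_sum=784352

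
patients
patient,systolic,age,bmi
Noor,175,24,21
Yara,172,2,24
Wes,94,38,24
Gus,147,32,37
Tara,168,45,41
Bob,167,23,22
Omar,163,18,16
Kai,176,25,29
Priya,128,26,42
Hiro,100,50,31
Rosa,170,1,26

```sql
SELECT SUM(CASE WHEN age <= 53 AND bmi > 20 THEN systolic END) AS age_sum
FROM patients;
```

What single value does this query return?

patient=Noor: ✓ → 175
patient=Yara: ✓ → 172
patient=Wes: ✓ → 94
patient=Gus: ✓ → 147
patient=Tara: ✓ → 168
patient=Bob: ✓ → 167
patient=Omar: ✗
patient=Kai: ✓ → 176
patient=Priya: ✓ → 128
patient=Hiro: ✓ → 100
patient=Rosa: ✓ → 170
age_sum = 175 + 172 + 94 + 147 + 168 + 167 + 176 + 128 + 100 + 170 = 1497

1497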